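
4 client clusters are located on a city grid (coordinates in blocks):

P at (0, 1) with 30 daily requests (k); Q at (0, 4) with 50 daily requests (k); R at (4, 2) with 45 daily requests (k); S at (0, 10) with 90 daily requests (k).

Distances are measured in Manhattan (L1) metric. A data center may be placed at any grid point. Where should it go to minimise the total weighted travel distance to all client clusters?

(0, 4)

Manhattan distance separates: Σwᵢ(|x−xᵢ|+|y−yᵢ|) = Σwᵢ|x−xᵢ| + Σwᵢ|y−yᵢ|, so x and y are optimised independently as 1-D weighted medians.
Total weight W = 215; half = 107.5.
x-coordinate, sorted with cumulative weight:
  x=0 (P, w=30) cum 30
  x=0 (Q, w=50) cum 80
  x=0 (S, w=90) cum 170  ← median
  x=4 (R, w=45) cum 215
⇒ x* = 0
y-coordinate, sorted with cumulative weight:
  y=1 (P, w=30) cum 30
  y=2 (R, w=45) cum 75
  y=4 (Q, w=50) cum 125  ← median
  y=10 (S, w=90) cum 215
⇒ y* = 4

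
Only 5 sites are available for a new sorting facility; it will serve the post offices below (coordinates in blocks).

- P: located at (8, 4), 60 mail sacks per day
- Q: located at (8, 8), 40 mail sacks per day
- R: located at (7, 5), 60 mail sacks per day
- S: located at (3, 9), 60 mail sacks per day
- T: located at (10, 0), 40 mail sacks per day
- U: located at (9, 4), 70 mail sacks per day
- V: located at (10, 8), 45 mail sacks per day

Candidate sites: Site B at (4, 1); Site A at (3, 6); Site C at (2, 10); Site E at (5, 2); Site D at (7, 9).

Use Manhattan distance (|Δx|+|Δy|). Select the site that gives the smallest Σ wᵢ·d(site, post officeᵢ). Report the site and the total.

Site D, total 2070 blocks

Total weighted distance at each candidate:
  Site B (4, 1): total = 3245
  Site A (3, 6): total = 2665
  Site C (2, 10): total = 3840
  Site E (5, 2): total = 2695
  Site D (7, 9): total = 2070
Minimum is at Site D with total 2070 blocks.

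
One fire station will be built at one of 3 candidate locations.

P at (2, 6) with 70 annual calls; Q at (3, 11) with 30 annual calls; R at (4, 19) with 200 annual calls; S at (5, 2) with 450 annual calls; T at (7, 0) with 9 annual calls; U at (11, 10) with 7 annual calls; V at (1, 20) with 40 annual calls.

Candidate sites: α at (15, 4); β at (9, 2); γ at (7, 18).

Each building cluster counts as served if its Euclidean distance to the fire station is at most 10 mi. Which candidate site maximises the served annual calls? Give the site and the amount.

β, covering 536

Coverage radius r = 10 mi; a point is covered iff (Δx)²+(Δy)² ≤ 10² = 100.
  α (15, 4): covers {T, U} → 16
  β (9, 2): covers {P, S, T, U} → 536
  γ (7, 18): covers {Q, R, U, V} → 277
Maximum coverage at β: 536 annual calls.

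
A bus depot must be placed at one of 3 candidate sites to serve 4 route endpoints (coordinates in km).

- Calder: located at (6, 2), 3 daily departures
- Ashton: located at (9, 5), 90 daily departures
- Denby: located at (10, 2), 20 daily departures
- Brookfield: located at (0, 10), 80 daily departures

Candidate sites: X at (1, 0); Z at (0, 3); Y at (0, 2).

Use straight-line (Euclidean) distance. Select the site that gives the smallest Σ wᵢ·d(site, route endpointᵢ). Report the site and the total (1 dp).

Z, total 1609.0 km

Total weighted distance at each candidate:
  X (1, 0): total = 1853.6
  Z (0, 3): total = 1609.0
  Y (0, 2): total = 1711.8
Minimum is at Z with total 1609.0 km.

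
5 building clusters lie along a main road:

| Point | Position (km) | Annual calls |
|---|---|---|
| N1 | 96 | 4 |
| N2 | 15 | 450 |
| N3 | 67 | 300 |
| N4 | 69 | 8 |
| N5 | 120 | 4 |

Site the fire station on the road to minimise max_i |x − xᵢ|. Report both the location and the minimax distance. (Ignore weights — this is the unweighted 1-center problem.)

The 1-center on a line is the midpoint of the two extreme points: leftmost at 15, rightmost at 120.
Optimal location = (15 + 120)/2 = 67.5; maximum distance = (120 − 15)/2 = 52.5.

location 67.5, max distance 52.5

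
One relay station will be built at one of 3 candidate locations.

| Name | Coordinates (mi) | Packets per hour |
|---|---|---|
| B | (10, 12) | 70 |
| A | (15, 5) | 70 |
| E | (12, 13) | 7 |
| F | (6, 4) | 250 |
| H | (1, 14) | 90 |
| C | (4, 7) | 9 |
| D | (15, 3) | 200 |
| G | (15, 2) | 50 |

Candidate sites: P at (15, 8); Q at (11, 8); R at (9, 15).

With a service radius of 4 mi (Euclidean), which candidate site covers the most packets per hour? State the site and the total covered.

Coverage radius r = 4 mi; a point is covered iff (Δx)²+(Δy)² ≤ 4² = 16.
  P (15, 8): covers {A} → 70
  Q (11, 8): covers {none} → 0
  R (9, 15): covers {B, E} → 77
Maximum coverage at R: 77 packets per hour.

R, covering 77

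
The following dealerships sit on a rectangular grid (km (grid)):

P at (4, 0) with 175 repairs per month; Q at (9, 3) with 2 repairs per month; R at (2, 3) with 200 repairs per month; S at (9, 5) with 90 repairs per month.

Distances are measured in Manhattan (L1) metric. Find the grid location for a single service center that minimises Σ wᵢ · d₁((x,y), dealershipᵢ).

(4, 3)

Manhattan distance separates: Σwᵢ(|x−xᵢ|+|y−yᵢ|) = Σwᵢ|x−xᵢ| + Σwᵢ|y−yᵢ|, so x and y are optimised independently as 1-D weighted medians.
Total weight W = 467; half = 233.5.
x-coordinate, sorted with cumulative weight:
  x=2 (R, w=200) cum 200
  x=4 (P, w=175) cum 375  ← median
  x=9 (Q, w=2) cum 377
  x=9 (S, w=90) cum 467
⇒ x* = 4
y-coordinate, sorted with cumulative weight:
  y=0 (P, w=175) cum 175
  y=3 (Q, w=2) cum 177
  y=3 (R, w=200) cum 377  ← median
  y=5 (S, w=90) cum 467
⇒ y* = 3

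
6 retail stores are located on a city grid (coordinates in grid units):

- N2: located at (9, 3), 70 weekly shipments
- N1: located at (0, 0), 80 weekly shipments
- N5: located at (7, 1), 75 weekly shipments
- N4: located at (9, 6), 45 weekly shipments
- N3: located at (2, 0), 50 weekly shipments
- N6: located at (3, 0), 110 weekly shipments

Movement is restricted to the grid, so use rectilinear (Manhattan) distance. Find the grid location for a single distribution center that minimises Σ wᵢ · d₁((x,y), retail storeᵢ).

(3, 0)

Manhattan distance separates: Σwᵢ(|x−xᵢ|+|y−yᵢ|) = Σwᵢ|x−xᵢ| + Σwᵢ|y−yᵢ|, so x and y are optimised independently as 1-D weighted medians.
Total weight W = 430; half = 215.
x-coordinate, sorted with cumulative weight:
  x=0 (N1, w=80) cum 80
  x=2 (N3, w=50) cum 130
  x=3 (N6, w=110) cum 240  ← median
  x=7 (N5, w=75) cum 315
  x=9 (N2, w=70) cum 385
  x=9 (N4, w=45) cum 430
⇒ x* = 3
y-coordinate, sorted with cumulative weight:
  y=0 (N1, w=80) cum 80
  y=0 (N3, w=50) cum 130
  y=0 (N6, w=110) cum 240  ← median
  y=1 (N5, w=75) cum 315
  y=3 (N2, w=70) cum 385
  y=6 (N4, w=45) cum 430
⇒ y* = 0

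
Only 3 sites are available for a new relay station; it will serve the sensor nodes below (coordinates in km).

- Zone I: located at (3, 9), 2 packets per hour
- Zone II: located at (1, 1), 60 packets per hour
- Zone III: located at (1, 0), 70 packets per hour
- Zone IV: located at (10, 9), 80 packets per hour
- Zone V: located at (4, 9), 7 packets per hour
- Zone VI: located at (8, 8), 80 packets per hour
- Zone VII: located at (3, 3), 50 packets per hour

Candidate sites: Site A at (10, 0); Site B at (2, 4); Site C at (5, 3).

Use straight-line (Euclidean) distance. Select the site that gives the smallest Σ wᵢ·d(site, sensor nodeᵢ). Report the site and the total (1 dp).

Total weighted distance at each candidate:
  Site A (10, 0): total = 3032.3
  Site B (2, 4): total = 1928.6
  Site C (5, 3): total = 1864.9
Minimum is at Site C with total 1864.9 km.

Site C, total 1864.9 km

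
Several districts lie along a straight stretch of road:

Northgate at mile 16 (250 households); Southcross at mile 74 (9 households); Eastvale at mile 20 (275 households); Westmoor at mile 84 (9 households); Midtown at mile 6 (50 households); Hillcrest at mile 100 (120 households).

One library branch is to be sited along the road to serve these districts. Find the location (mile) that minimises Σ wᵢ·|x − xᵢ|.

x = 20

For a sum of weighted absolute distances on a line, the optimum is the weighted median (not the mean). Total weight W = 713; half-weight = 356.5.
Sort by position and accumulate weight:
  mile 6 (Midtown, w=50) → cum 50
  mile 16 (Northgate, w=250) → cum 300
  mile 20 (Eastvale, w=275) → cum 575  ≥ 356.5 → median here
  mile 74 (Southcross, w=9) → cum 584
  mile 84 (Westmoor, w=9) → cum 593
  mile 100 (Hillcrest, w=120) → cum 713
Optimal location: mile 20.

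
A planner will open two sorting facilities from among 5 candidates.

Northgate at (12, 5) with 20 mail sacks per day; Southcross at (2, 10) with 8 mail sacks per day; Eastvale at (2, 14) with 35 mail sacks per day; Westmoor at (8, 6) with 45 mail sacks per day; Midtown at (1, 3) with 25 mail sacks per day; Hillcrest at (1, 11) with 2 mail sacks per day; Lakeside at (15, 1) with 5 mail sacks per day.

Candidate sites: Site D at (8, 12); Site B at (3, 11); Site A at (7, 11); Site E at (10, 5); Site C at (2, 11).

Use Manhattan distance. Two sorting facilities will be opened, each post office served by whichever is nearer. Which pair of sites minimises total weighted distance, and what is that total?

Evaluate every pair (each demand assigned to the nearer of the two):
  {Site E, Site C}: total = 560
  {Site B, Site E}: total = 630
  {Site A, Site E}: total = 835
  {Site D, Site E}: total = 855
  {Site D, Site C}: total = 920
  {Site A, Site C}: total = 920
  {Site D, Site B}: total = 990
  {Site B, Site A}: total = 990
  {Site B, Site C}: total = 1200
  {Site D, Site A}: total = 1270
Best pair: {Site E, Site C} with total 560.

{Site E, Site C}, total 560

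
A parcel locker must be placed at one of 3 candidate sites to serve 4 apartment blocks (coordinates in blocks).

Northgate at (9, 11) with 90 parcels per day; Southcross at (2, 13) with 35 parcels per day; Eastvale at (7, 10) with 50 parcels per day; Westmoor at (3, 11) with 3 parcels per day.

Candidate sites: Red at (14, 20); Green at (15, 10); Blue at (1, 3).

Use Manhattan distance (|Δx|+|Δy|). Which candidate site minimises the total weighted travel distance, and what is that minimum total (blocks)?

Total weighted distance at each candidate:
  Red (14, 20): total = 2835
  Green (15, 10): total = 1629
  Blue (1, 3): total = 2505
Minimum is at Green with total 1629 blocks.

Green, total 1629 blocks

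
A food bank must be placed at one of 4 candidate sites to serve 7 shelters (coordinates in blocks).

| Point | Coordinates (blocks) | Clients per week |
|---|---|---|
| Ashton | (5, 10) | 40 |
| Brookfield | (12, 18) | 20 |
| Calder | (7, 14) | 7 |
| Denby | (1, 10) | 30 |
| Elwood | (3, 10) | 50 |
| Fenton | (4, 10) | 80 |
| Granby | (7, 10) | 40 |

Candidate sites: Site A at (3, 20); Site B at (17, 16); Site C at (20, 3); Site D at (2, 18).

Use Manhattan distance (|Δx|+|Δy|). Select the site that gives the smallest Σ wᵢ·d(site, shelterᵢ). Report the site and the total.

Total weighted distance at each candidate:
  Site A (3, 20): total = 3070
  Site B (17, 16): total = 4764
  Site C (20, 3): total = 6128
  Site D (2, 18): total = 2743
Minimum is at Site D with total 2743 blocks.

Site D, total 2743 blocks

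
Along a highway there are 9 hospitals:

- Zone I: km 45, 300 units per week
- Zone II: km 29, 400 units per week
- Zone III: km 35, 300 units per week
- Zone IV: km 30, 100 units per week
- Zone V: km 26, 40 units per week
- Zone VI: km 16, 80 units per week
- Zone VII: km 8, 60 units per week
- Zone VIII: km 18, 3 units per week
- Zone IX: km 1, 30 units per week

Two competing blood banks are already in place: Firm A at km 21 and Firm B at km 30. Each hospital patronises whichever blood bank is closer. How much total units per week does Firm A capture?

The indifferent point is the midpoint (21+30)/2 = 25.5; hospitals left of it (closer to Firm A at 21) go to Firm A, those right go to Firm B.
  Zone IX at 1 (w=30) → Firm A
  Zone VII at 8 (w=60) → Firm A
  Zone VI at 16 (w=80) → Firm A
  Zone VIII at 18 (w=3) → Firm A
  Zone V at 26 (w=40) → Firm B
  Zone II at 29 (w=400) → Firm B
  Zone IV at 30 (w=100) → Firm B
  Zone III at 35 (w=300) → Firm B
  Zone I at 45 (w=300) → Firm B
Firm A captures 173; Firm B captures 1140.

173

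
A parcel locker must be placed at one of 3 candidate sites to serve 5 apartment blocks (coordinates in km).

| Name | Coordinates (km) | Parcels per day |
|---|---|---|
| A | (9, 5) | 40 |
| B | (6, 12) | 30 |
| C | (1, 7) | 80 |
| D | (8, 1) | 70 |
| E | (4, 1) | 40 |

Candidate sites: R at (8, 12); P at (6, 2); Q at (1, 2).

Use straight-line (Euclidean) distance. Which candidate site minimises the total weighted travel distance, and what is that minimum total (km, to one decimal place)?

Total weighted distance at each candidate:
  R (8, 12): total = 2269.2
  P (6, 2): total = 1281.4
  Q (1, 2): total = 1698.6
Minimum is at P with total 1281.4 km.

P, total 1281.4 km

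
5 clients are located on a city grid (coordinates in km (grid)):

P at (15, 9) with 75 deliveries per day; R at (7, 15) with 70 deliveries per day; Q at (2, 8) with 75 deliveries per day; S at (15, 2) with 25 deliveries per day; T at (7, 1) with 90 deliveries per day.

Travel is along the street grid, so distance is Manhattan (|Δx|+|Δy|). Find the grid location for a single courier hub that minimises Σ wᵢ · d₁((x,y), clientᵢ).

Manhattan distance separates: Σwᵢ(|x−xᵢ|+|y−yᵢ|) = Σwᵢ|x−xᵢ| + Σwᵢ|y−yᵢ|, so x and y are optimised independently as 1-D weighted medians.
Total weight W = 335; half = 167.5.
x-coordinate, sorted with cumulative weight:
  x=2 (Q, w=75) cum 75
  x=7 (R, w=70) cum 145
  x=7 (T, w=90) cum 235  ← median
  x=15 (P, w=75) cum 310
  x=15 (S, w=25) cum 335
⇒ x* = 7
y-coordinate, sorted with cumulative weight:
  y=1 (T, w=90) cum 90
  y=2 (S, w=25) cum 115
  y=8 (Q, w=75) cum 190  ← median
  y=9 (P, w=75) cum 265
  y=15 (R, w=70) cum 335
⇒ y* = 8

(7, 8)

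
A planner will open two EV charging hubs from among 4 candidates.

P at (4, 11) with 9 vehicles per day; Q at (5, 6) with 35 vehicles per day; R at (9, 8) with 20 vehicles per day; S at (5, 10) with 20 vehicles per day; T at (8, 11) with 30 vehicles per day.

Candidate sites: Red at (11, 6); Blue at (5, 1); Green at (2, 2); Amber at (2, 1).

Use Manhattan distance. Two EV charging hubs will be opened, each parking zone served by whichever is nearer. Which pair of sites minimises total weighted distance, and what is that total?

Evaluate every pair (each demand assigned to the nearer of the two):
  {Red, Blue}: total = 774
  {Red, Green}: total = 829
  {Red, Amber}: total = 838
  {Blue, Green}: total = 1064
  {Blue, Amber}: total = 1064
  {Green, Amber}: total = 1274
Best pair: {Red, Blue} with total 774.

{Red, Blue}, total 774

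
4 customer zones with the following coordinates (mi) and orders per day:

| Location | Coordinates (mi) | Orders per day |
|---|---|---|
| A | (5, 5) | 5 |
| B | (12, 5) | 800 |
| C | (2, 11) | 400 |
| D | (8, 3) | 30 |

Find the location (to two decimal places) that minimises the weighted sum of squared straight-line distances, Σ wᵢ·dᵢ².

The minimiser of Σwᵢ‖p−pᵢ‖² is the weighted centroid p* = (Σwᵢpᵢ)/(Σwᵢ).
Σwᵢ = 1235.
Σwᵢxᵢ = 5·5 + 800·12 + 400·2 + 30·8 = 10665.
Σwᵢyᵢ = 5·5 + 800·5 + 400·11 + 30·3 = 8515.
x* = 10665/1235 = 8.64, y* = 8515/1235 = 6.89.

(8.64, 6.89)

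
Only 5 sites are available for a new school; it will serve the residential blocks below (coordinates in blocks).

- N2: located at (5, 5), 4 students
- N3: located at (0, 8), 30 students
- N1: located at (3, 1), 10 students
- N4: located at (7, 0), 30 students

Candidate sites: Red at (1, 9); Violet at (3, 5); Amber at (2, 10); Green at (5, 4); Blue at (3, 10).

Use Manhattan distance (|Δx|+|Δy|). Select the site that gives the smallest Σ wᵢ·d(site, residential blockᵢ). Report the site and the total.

Violet, total 498 blocks

Total weighted distance at each candidate:
  Red (1, 9): total = 642
  Violet (3, 5): total = 498
  Amber (2, 10): total = 702
  Green (5, 4): total = 504
  Blue (3, 10): total = 688
Minimum is at Violet with total 498 blocks.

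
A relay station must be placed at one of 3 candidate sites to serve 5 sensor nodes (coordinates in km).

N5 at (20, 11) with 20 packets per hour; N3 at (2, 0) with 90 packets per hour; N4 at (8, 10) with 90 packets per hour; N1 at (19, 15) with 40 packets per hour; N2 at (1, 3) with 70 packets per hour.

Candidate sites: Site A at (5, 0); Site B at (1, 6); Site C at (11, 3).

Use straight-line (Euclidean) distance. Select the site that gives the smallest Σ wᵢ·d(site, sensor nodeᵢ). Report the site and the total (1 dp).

Total weighted distance at each candidate:
  Site A (5, 0): total = 2752.4
  Site B (1, 6): total = 2681.0
  Site C (11, 3): total = 3057.0
Minimum is at Site B with total 2681.0 km.

Site B, total 2681.0 km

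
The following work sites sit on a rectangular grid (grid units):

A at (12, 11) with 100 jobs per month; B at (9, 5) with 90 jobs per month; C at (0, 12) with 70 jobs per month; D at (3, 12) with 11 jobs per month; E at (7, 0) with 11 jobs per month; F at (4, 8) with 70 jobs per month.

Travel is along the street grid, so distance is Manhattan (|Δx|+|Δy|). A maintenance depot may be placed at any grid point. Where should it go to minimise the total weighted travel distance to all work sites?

Manhattan distance separates: Σwᵢ(|x−xᵢ|+|y−yᵢ|) = Σwᵢ|x−xᵢ| + Σwᵢ|y−yᵢ|, so x and y are optimised independently as 1-D weighted medians.
Total weight W = 352; half = 176.
x-coordinate, sorted with cumulative weight:
  x=0 (C, w=70) cum 70
  x=3 (D, w=11) cum 81
  x=4 (F, w=70) cum 151
  x=7 (E, w=11) cum 162
  x=9 (B, w=90) cum 252  ← median
  x=12 (A, w=100) cum 352
⇒ x* = 9
y-coordinate, sorted with cumulative weight:
  y=0 (E, w=11) cum 11
  y=5 (B, w=90) cum 101
  y=8 (F, w=70) cum 171
  y=11 (A, w=100) cum 271  ← median
  y=12 (C, w=70) cum 341
  y=12 (D, w=11) cum 352
⇒ y* = 11

(9, 11)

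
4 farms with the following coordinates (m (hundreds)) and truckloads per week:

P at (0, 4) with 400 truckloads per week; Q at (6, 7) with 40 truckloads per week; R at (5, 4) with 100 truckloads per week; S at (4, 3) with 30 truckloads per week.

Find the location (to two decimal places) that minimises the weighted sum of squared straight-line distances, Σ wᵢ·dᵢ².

(1.51, 4.16)

The minimiser of Σwᵢ‖p−pᵢ‖² is the weighted centroid p* = (Σwᵢpᵢ)/(Σwᵢ).
Σwᵢ = 570.
Σwᵢxᵢ = 400·0 + 40·6 + 100·5 + 30·4 = 860.
Σwᵢyᵢ = 400·4 + 40·7 + 100·4 + 30·3 = 2370.
x* = 860/570 = 1.51, y* = 2370/570 = 4.16.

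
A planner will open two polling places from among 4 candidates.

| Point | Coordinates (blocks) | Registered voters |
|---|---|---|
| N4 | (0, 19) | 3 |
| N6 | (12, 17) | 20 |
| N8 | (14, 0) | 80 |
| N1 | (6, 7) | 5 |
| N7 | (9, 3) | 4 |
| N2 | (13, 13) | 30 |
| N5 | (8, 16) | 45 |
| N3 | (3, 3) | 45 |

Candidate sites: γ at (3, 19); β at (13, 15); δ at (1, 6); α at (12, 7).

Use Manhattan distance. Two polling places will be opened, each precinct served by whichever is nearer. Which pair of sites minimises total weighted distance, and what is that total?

Evaluate every pair (each demand assigned to the nearer of the two):
  {β, α}: total = 1804
  {β, δ}: total = 2011
  {δ, α}: total = 2040
  {γ, α}: total = 2142
  {γ, β}: total = 2538
  {γ, δ}: total = 2888
Best pair: {β, α} with total 1804.

{β, α}, total 1804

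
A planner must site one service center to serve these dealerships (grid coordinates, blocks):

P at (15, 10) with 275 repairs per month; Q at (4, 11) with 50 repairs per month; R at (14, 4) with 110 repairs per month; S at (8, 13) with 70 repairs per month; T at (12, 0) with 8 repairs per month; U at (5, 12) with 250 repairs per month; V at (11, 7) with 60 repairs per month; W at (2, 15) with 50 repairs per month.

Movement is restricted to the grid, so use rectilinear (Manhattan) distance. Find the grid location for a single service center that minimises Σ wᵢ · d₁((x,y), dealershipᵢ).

(11, 10)

Manhattan distance separates: Σwᵢ(|x−xᵢ|+|y−yᵢ|) = Σwᵢ|x−xᵢ| + Σwᵢ|y−yᵢ|, so x and y are optimised independently as 1-D weighted medians.
Total weight W = 873; half = 436.5.
x-coordinate, sorted with cumulative weight:
  x=2 (W, w=50) cum 50
  x=4 (Q, w=50) cum 100
  x=5 (U, w=250) cum 350
  x=8 (S, w=70) cum 420
  x=11 (V, w=60) cum 480  ← median
  x=12 (T, w=8) cum 488
  x=14 (R, w=110) cum 598
  x=15 (P, w=275) cum 873
⇒ x* = 11
y-coordinate, sorted with cumulative weight:
  y=0 (T, w=8) cum 8
  y=4 (R, w=110) cum 118
  y=7 (V, w=60) cum 178
  y=10 (P, w=275) cum 453  ← median
  y=11 (Q, w=50) cum 503
  y=12 (U, w=250) cum 753
  y=13 (S, w=70) cum 823
  y=15 (W, w=50) cum 873
⇒ y* = 10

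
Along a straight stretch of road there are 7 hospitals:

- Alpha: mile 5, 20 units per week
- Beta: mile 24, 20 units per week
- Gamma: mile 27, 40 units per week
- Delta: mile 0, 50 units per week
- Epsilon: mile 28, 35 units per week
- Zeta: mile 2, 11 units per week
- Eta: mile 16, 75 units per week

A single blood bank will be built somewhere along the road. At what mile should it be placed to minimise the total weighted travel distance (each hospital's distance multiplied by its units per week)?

For a sum of weighted absolute distances on a line, the optimum is the weighted median (not the mean). Total weight W = 251; half-weight = 125.5.
Sort by position and accumulate weight:
  mile 0 (Delta, w=50) → cum 50
  mile 2 (Zeta, w=11) → cum 61
  mile 5 (Alpha, w=20) → cum 81
  mile 16 (Eta, w=75) → cum 156  ≥ 125.5 → median here
  mile 24 (Beta, w=20) → cum 176
  mile 27 (Gamma, w=40) → cum 216
  mile 28 (Epsilon, w=35) → cum 251
Optimal location: mile 16.

x = 16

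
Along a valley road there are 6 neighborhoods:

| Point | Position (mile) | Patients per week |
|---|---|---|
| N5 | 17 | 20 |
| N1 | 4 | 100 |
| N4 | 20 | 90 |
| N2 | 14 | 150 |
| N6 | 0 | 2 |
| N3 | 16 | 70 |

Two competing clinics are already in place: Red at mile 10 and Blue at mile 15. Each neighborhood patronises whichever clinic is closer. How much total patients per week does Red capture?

The indifferent point is the midpoint (10+15)/2 = 12.5; neighborhoods left of it (closer to Red at 10) go to Red, those right go to Blue.
  N6 at 0 (w=2) → Red
  N1 at 4 (w=100) → Red
  N2 at 14 (w=150) → Blue
  N3 at 16 (w=70) → Blue
  N5 at 17 (w=20) → Blue
  N4 at 20 (w=90) → Blue
Red captures 102; Blue captures 330.

102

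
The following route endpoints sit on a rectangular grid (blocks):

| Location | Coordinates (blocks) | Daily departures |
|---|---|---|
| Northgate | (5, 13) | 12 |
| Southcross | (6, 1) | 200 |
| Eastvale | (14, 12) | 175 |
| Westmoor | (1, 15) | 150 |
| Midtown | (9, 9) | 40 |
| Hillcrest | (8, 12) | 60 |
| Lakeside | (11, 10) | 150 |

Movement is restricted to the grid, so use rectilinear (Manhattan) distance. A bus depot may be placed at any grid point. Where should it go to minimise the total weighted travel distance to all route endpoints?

Manhattan distance separates: Σwᵢ(|x−xᵢ|+|y−yᵢ|) = Σwᵢ|x−xᵢ| + Σwᵢ|y−yᵢ|, so x and y are optimised independently as 1-D weighted medians.
Total weight W = 787; half = 393.5.
x-coordinate, sorted with cumulative weight:
  x=1 (Westmoor, w=150) cum 150
  x=5 (Northgate, w=12) cum 162
  x=6 (Southcross, w=200) cum 362
  x=8 (Hillcrest, w=60) cum 422  ← median
  x=9 (Midtown, w=40) cum 462
  x=11 (Lakeside, w=150) cum 612
  x=14 (Eastvale, w=175) cum 787
⇒ x* = 8
y-coordinate, sorted with cumulative weight:
  y=1 (Southcross, w=200) cum 200
  y=9 (Midtown, w=40) cum 240
  y=10 (Lakeside, w=150) cum 390
  y=12 (Eastvale, w=175) cum 565  ← median
  y=12 (Hillcrest, w=60) cum 625
  y=13 (Northgate, w=12) cum 637
  y=15 (Westmoor, w=150) cum 787
⇒ y* = 12

(8, 12)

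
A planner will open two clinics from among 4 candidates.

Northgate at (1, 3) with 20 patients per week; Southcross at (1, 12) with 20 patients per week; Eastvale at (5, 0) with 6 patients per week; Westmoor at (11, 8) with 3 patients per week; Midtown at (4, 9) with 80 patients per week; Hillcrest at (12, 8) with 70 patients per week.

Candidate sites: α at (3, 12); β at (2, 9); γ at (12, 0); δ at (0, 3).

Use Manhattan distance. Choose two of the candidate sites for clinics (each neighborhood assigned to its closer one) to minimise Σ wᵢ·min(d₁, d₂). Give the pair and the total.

{β, γ}, total 1009

Evaluate every pair (each demand assigned to the nearer of the two):
  {β, γ}: total = 1009
  {β, δ}: total = 1108
  {α, γ}: total = 1209
  {α, β}: total = 1212
  {α, δ}: total = 1374
  {γ, δ}: total = 1649
Best pair: {β, γ} with total 1009.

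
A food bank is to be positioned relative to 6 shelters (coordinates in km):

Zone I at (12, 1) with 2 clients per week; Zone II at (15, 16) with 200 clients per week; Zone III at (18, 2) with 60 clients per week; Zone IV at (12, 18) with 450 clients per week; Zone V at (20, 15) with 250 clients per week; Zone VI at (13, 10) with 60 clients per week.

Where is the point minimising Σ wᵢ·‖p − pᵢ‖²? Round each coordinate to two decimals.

The minimiser of Σwᵢ‖p−pᵢ‖² is the weighted centroid p* = (Σwᵢpᵢ)/(Σwᵢ).
Σwᵢ = 1022.
Σwᵢxᵢ = 2·12 + 200·15 + 60·18 + 450·12 + 250·20 + 60·13 = 15284.
Σwᵢyᵢ = 2·1 + 200·16 + 60·2 + 450·18 + 250·15 + 60·10 = 15772.
x* = 15284/1022 = 14.95, y* = 15772/1022 = 15.43.

(14.95, 15.43)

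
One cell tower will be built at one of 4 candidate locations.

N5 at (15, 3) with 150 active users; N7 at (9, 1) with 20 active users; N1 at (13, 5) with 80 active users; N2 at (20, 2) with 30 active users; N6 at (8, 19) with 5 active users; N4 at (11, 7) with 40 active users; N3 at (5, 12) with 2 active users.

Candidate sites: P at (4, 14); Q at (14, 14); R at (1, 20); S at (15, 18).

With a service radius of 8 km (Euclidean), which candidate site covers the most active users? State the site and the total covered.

Coverage radius r = 8 km; a point is covered iff (Δx)²+(Δy)² ≤ 8² = 64.
  P (4, 14): covers {N6, N3} → 7
  Q (14, 14): covers {N6, N4} → 45
  R (1, 20): covers {N6} → 5
  S (15, 18): covers {N6} → 5
Maximum coverage at Q: 45 active users.

Q, covering 45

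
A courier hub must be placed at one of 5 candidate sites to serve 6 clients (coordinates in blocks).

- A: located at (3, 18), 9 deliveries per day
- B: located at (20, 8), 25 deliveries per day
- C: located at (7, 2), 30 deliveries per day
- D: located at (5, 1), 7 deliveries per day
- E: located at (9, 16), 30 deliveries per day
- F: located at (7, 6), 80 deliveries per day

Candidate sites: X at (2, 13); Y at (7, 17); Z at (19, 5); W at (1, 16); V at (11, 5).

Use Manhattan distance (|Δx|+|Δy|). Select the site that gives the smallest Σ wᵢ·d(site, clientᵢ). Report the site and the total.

V, total 1559 blocks

Total weighted distance at each candidate:
  X (2, 13): total = 2474
  Y (7, 17): total = 2141
  Z (19, 5): total = 2607
  W (1, 16): total = 2964
  V (11, 5): total = 1559
Minimum is at V with total 1559 blocks.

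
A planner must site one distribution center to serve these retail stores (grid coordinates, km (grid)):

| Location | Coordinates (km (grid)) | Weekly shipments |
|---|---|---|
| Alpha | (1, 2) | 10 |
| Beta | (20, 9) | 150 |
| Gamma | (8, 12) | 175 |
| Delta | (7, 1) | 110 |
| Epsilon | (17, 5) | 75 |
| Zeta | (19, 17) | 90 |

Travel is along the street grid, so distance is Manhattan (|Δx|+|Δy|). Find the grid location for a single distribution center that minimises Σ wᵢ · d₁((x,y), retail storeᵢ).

Manhattan distance separates: Σwᵢ(|x−xᵢ|+|y−yᵢ|) = Σwᵢ|x−xᵢ| + Σwᵢ|y−yᵢ|, so x and y are optimised independently as 1-D weighted medians.
Total weight W = 610; half = 305.
x-coordinate, sorted with cumulative weight:
  x=1 (Alpha, w=10) cum 10
  x=7 (Delta, w=110) cum 120
  x=8 (Gamma, w=175) cum 295
  x=17 (Epsilon, w=75) cum 370  ← median
  x=19 (Zeta, w=90) cum 460
  x=20 (Beta, w=150) cum 610
⇒ x* = 17
y-coordinate, sorted with cumulative weight:
  y=1 (Delta, w=110) cum 110
  y=2 (Alpha, w=10) cum 120
  y=5 (Epsilon, w=75) cum 195
  y=9 (Beta, w=150) cum 345  ← median
  y=12 (Gamma, w=175) cum 520
  y=17 (Zeta, w=90) cum 610
⇒ y* = 9

(17, 9)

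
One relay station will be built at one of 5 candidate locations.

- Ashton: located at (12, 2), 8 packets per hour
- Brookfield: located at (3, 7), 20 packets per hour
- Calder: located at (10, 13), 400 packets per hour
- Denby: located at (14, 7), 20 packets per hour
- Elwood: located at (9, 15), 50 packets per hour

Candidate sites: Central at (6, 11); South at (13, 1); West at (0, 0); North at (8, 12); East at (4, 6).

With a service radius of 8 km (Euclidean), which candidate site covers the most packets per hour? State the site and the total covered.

Coverage radius r = 8 km; a point is covered iff (Δx)²+(Δy)² ≤ 8² = 64.
  Central (6, 11): covers {Brookfield, Calder, Elwood} → 470
  South (13, 1): covers {Ashton, Denby} → 28
  West (0, 0): covers {Brookfield} → 20
  North (8, 12): covers {Brookfield, Calder, Denby, Elwood} → 490
  East (4, 6): covers {Brookfield} → 20
Maximum coverage at North: 490 packets per hour.

North, covering 490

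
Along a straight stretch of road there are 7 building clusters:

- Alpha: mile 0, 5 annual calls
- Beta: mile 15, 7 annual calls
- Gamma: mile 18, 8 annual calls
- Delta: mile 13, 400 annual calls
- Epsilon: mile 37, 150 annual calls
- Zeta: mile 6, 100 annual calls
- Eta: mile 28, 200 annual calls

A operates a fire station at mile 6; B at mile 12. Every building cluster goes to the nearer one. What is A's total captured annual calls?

105

The indifferent point is the midpoint (6+12)/2 = 9; building clusters left of it (closer to A at 6) go to A, those right go to B.
  Alpha at 0 (w=5) → A
  Zeta at 6 (w=100) → A
  Delta at 13 (w=400) → B
  Beta at 15 (w=7) → B
  Gamma at 18 (w=8) → B
  Eta at 28 (w=200) → B
  Epsilon at 37 (w=150) → B
A captures 105; B captures 765.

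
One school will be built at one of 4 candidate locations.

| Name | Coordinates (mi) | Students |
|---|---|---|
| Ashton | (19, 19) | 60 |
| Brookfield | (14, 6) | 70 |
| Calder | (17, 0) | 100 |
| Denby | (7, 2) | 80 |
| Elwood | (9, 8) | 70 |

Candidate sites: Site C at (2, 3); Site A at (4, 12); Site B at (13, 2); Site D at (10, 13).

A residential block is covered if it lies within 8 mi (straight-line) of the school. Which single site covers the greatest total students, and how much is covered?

Coverage radius r = 8 mi; a point is covered iff (Δx)²+(Δy)² ≤ 8² = 64.
  Site C (2, 3): covers {Denby} → 80
  Site A (4, 12): covers {Elwood} → 70
  Site B (13, 2): covers {Brookfield, Calder, Denby, Elwood} → 320
  Site D (10, 13): covers {Elwood} → 70
Maximum coverage at Site B: 320 students.

Site B, covering 320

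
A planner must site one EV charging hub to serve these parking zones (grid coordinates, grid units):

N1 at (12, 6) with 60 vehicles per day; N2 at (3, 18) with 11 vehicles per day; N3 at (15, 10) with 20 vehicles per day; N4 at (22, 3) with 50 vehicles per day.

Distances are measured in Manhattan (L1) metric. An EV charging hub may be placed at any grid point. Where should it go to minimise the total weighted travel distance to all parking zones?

Manhattan distance separates: Σwᵢ(|x−xᵢ|+|y−yᵢ|) = Σwᵢ|x−xᵢ| + Σwᵢ|y−yᵢ|, so x and y are optimised independently as 1-D weighted medians.
Total weight W = 141; half = 70.5.
x-coordinate, sorted with cumulative weight:
  x=3 (N2, w=11) cum 11
  x=12 (N1, w=60) cum 71  ← median
  x=15 (N3, w=20) cum 91
  x=22 (N4, w=50) cum 141
⇒ x* = 12
y-coordinate, sorted with cumulative weight:
  y=3 (N4, w=50) cum 50
  y=6 (N1, w=60) cum 110  ← median
  y=10 (N3, w=20) cum 130
  y=18 (N2, w=11) cum 141
⇒ y* = 6

(12, 6)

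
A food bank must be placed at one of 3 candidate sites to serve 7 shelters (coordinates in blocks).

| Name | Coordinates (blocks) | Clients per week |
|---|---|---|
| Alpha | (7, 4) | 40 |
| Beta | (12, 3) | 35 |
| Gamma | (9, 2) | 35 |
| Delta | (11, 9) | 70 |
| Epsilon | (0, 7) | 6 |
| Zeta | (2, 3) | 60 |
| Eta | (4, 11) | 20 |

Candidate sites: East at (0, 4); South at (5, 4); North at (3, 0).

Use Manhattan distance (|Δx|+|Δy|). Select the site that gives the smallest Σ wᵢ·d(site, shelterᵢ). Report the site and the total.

Total weighted distance at each candidate:
  East (0, 4): total = 2658
  South (5, 4): total = 1788
  North (3, 0): total = 2750
Minimum is at South with total 1788 blocks.

South, total 1788 blocks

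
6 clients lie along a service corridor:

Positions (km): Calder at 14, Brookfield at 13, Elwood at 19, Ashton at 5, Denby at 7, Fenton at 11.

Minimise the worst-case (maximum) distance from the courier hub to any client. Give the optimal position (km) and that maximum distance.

The 1-center on a line is the midpoint of the two extreme points: leftmost at 5, rightmost at 19.
Optimal location = (5 + 19)/2 = 12; maximum distance = (19 − 5)/2 = 7.

location 12, max distance 7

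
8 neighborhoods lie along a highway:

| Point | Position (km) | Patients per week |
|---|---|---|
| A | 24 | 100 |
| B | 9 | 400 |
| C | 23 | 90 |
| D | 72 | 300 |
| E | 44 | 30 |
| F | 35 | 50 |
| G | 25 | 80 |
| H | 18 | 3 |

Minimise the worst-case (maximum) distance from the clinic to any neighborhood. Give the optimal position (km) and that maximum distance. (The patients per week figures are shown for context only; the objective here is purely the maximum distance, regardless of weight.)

location 40.5, max distance 31.5

The 1-center on a line is the midpoint of the two extreme points: leftmost at 9, rightmost at 72.
Optimal location = (9 + 72)/2 = 40.5; maximum distance = (72 − 9)/2 = 31.5.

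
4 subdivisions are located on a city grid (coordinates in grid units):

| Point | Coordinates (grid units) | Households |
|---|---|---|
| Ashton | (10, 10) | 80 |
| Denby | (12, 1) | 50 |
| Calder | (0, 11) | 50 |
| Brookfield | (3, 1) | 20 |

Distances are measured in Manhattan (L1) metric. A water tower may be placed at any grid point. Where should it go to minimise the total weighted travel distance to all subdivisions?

(10, 10)

Manhattan distance separates: Σwᵢ(|x−xᵢ|+|y−yᵢ|) = Σwᵢ|x−xᵢ| + Σwᵢ|y−yᵢ|, so x and y are optimised independently as 1-D weighted medians.
Total weight W = 200; half = 100.
x-coordinate, sorted with cumulative weight:
  x=0 (Calder, w=50) cum 50
  x=3 (Brookfield, w=20) cum 70
  x=10 (Ashton, w=80) cum 150  ← median
  x=12 (Denby, w=50) cum 200
⇒ x* = 10
y-coordinate, sorted with cumulative weight:
  y=1 (Denby, w=50) cum 50
  y=1 (Brookfield, w=20) cum 70
  y=10 (Ashton, w=80) cum 150  ← median
  y=11 (Calder, w=50) cum 200
⇒ y* = 10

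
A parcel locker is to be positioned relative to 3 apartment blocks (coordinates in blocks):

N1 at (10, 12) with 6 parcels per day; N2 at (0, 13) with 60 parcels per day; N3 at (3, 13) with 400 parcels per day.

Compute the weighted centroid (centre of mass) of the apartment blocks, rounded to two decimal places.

(2.70, 12.99)

The minimiser of Σwᵢ‖p−pᵢ‖² is the weighted centroid p* = (Σwᵢpᵢ)/(Σwᵢ).
Σwᵢ = 466.
Σwᵢxᵢ = 6·10 + 60·0 + 400·3 = 1260.
Σwᵢyᵢ = 6·12 + 60·13 + 400·13 = 6052.
x* = 1260/466 = 2.70, y* = 6052/466 = 12.99.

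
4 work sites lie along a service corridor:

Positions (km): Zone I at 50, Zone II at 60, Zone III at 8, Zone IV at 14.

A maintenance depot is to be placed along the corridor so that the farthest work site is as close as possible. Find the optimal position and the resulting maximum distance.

The 1-center on a line is the midpoint of the two extreme points: leftmost at 8, rightmost at 60.
Optimal location = (8 + 60)/2 = 34; maximum distance = (60 − 8)/2 = 26.

location 34, max distance 26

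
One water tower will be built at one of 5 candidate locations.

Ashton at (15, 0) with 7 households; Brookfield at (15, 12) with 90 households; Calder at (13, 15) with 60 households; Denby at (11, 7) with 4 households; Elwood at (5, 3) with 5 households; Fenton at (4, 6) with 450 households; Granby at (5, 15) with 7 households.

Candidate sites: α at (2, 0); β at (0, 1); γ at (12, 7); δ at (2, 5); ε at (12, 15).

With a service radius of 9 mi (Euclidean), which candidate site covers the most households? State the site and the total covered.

γ, covering 616

Coverage radius r = 9 mi; a point is covered iff (Δx)²+(Δy)² ≤ 9² = 81.
  α (2, 0): covers {Elwood, Fenton} → 455
  β (0, 1): covers {Elwood, Fenton} → 455
  γ (12, 7): covers {Ashton, Brookfield, Calder, Denby, Elwood, Fenton} → 616
  δ (2, 5): covers {Elwood, Fenton} → 455
  ε (12, 15): covers {Brookfield, Calder, Denby, Granby} → 161
Maximum coverage at γ: 616 households.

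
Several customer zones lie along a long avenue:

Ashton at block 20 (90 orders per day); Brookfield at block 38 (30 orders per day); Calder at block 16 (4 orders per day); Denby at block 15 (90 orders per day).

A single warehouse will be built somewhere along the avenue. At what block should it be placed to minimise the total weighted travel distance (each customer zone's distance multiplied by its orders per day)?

For a sum of weighted absolute distances on a line, the optimum is the weighted median (not the mean). Total weight W = 214; half-weight = 107.
Sort by position and accumulate weight:
  block 15 (Denby, w=90) → cum 90
  block 16 (Calder, w=4) → cum 94
  block 20 (Ashton, w=90) → cum 184  ≥ 107 → median here
  block 38 (Brookfield, w=30) → cum 214
Optimal location: block 20.

x = 20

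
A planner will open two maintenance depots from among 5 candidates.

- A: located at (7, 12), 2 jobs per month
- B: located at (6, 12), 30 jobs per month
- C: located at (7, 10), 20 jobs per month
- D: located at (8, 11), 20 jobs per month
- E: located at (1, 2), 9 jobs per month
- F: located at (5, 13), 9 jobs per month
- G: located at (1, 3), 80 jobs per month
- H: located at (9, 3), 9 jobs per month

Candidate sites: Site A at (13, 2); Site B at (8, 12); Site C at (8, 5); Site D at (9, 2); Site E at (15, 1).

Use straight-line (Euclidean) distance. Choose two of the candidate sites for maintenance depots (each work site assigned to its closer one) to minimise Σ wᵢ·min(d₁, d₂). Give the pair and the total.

Evaluate every pair (each demand assigned to the nearer of the two):
  {Site B, Site C}: total = 826.3
  {Site B, Site D}: total = 881.2
  {Site C, Site D}: total = 1191.4
  {Site A, Site C}: total = 1202.5
  {Site C, Site E}: total = 1202.5
  {Site A, Site B}: total = 1212.4
  {Site B, Site E}: total = 1234.1
  {Site A, Site D}: total = 1511.0
  {Site D, Site E}: total = 1511.0
  {Site A, Site E}: total = 2026.3
Best pair: {Site B, Site C} with total 826.3.

{Site B, Site C}, total 826.3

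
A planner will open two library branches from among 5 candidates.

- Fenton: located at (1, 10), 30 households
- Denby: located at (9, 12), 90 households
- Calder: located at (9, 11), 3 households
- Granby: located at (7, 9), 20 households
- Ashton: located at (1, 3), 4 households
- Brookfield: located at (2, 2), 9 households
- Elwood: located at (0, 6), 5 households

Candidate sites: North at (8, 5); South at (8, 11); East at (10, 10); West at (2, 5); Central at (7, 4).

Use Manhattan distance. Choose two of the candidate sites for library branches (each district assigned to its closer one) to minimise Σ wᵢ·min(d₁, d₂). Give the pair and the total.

Evaluate every pair (each demand assigned to the nearer of the two):
  {South, West}: total = 477
  {East, West}: total = 590
  {South, Central}: total = 619
  {North, South}: total = 645
  {South, East}: total = 743
  {East, Central}: total = 762
  {North, East}: total = 788
  {North, West}: total = 1075
  {West, Central}: total = 1261
  {North, Central}: total = 1337
Best pair: {South, West} with total 477.

{South, West}, total 477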